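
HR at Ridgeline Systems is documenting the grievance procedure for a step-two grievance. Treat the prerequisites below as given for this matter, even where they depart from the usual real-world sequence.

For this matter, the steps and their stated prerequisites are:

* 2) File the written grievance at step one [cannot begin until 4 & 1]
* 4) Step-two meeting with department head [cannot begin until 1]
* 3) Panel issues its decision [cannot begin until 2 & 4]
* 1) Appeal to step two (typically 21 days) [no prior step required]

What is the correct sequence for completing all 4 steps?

Only 1 has no prerequisites, so it is first.
4 needed 1, now all done → 4.
2 is the only step now ready → 2.
3 needed 2 and 4, now all done → 3.

1 → 4 → 2 → 3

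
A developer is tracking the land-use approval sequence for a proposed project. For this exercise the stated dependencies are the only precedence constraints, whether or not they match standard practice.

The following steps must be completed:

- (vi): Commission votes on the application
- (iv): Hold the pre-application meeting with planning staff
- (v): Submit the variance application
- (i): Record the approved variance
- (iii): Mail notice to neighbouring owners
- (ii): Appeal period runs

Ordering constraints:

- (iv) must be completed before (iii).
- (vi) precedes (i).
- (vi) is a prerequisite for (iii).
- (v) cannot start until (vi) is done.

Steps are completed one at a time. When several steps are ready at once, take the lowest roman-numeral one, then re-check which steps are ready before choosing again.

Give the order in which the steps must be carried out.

(ii), (iv) and (vi) have no prerequisites; (ii) has the earlier label, so (ii) is first.
Ready: (iv) and (vi). (iv) has the earlier label → (iv).
(vi) is the only step now ready → (vi).
(i), (iii) and (v) are all available; (i) has the earlier label → (i).
Now (iii) and (v) have their prerequisites met. (iii) has the earlier label, so (iii) next.
That leaves (v) as the only ready step → (v).

(ii) → (iv) → (vi) → (i) → (iii) → (v)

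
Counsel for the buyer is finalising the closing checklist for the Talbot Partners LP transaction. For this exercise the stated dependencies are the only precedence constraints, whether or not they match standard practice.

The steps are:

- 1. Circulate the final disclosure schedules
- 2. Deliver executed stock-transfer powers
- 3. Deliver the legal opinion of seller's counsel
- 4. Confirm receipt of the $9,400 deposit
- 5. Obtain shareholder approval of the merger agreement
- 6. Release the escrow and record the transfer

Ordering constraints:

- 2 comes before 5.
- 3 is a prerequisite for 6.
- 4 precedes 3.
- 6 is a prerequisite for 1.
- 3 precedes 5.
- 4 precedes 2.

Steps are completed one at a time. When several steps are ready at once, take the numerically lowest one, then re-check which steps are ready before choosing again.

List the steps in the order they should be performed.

4 → 2 → 3 → 5 → 6 → 1

4 is the only step with nothing outstanding, so it goes first.
Now 2 and 3 have their prerequisites met. 2 has the earlier label, so 2 next.
3 needed 4, now all done → 3.
5 and 6 are both available; 5 has the earlier label → 5.
6 needed 3, now all done → 6.
1 needed 6, now all done → 1.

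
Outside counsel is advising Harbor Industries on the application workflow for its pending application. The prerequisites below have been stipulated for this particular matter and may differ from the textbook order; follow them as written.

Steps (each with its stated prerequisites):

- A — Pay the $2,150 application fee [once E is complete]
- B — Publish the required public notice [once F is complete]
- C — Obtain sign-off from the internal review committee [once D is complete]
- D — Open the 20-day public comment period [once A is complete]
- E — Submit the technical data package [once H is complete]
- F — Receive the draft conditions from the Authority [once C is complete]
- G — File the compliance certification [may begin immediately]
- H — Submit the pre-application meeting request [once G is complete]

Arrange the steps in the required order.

G, H, E, A, D, C, F, B

G is the only step with nothing outstanding, so it goes first.
That leaves H as the only ready step → H.
Next only E has its prerequisites met → E.
A is the only step now ready → A.
D needed A, now all done → D.
That leaves C as the only ready step → C.
F needed C, now all done → F.
Next only B has its prerequisites met → B.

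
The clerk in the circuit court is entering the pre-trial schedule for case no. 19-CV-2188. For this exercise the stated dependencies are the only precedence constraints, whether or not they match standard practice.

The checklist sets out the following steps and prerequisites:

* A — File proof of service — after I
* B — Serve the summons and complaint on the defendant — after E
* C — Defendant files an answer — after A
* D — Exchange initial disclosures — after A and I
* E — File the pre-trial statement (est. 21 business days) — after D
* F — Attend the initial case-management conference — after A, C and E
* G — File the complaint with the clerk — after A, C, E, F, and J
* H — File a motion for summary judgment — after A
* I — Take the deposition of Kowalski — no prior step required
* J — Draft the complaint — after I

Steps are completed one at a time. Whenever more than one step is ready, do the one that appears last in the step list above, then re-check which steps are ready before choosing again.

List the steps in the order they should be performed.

I has no prerequisites → I first.
Ready: J and A. J is listed later → J.
A needed I, now all done → A.
H, D and C are all available; H is listed later → H.
Now D and C have their prerequisites met. D is listed later, so D next.
E now also ready, so the ready set is {E, C}; E is listed later → E.
Now C and B have their prerequisites met. C is listed later, so C next.
F and B are both available; F is listed later → F.
G now also ready, so the ready set is {G, B}; G is listed later → G.
That leaves B as the only ready step → B.

I, J, A, H, D, E, C, F, G, B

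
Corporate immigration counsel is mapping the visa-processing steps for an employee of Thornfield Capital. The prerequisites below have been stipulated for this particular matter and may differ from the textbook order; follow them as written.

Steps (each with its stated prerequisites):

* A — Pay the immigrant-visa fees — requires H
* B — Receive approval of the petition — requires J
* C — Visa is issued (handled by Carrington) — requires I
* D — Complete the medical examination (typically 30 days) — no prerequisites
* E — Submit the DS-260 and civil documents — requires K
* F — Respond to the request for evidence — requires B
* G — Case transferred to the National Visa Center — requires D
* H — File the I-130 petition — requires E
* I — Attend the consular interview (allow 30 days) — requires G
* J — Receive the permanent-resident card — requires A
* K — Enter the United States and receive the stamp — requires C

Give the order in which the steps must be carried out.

D, G, I, C, K, E, H, A, J, B, F

D has no prerequisites → D first.
G needed D, now all done → G.
I needed G, now all done → I.
C needed I, now all done → C.
That leaves K as the only ready step → K.
E needed K, now all done → E.
H needed E, now all done → H.
A needed H, now all done → A.
That leaves J as the only ready step → J.
B needed J, now all done → B.
F is the only step now ready → F.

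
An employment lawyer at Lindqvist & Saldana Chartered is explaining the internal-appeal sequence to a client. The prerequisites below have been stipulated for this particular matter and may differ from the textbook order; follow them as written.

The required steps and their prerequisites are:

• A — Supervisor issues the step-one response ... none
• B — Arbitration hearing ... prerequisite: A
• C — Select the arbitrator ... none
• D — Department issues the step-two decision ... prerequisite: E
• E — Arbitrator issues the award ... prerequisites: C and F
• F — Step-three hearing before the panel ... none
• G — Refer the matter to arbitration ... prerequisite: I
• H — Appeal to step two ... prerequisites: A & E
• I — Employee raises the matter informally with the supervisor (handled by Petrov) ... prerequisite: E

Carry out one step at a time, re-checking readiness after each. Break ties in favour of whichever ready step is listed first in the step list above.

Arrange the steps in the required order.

Nothing is required for A, C and F. A is listed earlier → A first.
B now also ready, so the ready set is {B, C, F}; B is listed earlier → B.
Now C and F have their prerequisites met. C is listed earlier, so C next.
Next only F has its prerequisites met → F.
Next only E has its prerequisites met → E.
Ready: D, H and I. D is listed earlier → D.
H and I are both available; H is listed earlier → H.
Next only I has its prerequisites met → I.
G is the only step now ready → G.

A B C F E D H I G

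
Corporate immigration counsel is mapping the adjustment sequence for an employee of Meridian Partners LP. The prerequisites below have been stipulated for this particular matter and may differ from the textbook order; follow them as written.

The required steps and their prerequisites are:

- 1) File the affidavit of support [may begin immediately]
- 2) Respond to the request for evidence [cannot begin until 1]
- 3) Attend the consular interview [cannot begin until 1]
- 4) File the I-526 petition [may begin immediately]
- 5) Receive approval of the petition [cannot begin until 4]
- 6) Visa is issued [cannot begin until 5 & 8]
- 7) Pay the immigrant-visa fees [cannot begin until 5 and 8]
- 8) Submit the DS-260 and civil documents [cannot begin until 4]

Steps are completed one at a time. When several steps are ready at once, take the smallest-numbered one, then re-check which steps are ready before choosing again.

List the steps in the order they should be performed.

1 2 3 4 5 8 6 7

1 and 4 have no prerequisites; 1 has the earlier label, so 1 is first.
2, 3 and 4 are all available; 2 has the earlier label → 2.
Ready: 3 and 4. 3 has the earlier label → 3.
4 is the only step now ready → 4.
Now 5 and 8 have their prerequisites met. 5 has the earlier label, so 5 next.
That leaves 8 as the only ready step → 8.
Now 6 and 7 have their prerequisites met. 6 has the earlier label, so 6 next.
That leaves 7 as the only ready step → 7.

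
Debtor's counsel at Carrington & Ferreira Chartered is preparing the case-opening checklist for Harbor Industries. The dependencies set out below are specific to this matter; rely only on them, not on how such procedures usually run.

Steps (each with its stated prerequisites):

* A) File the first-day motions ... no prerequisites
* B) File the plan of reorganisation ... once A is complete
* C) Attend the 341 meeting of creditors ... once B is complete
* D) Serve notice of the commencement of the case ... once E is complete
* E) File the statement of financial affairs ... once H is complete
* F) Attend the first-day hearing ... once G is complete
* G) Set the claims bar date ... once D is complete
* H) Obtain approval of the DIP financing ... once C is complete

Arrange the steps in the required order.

A has no prerequisites → A first.
B needed A, now all done → B.
C needed B, now all done → C.
Next only H has its prerequisites met → H.
E needed H, now all done → E.
Next only D has its prerequisites met → D.
Next only G has its prerequisites met → G.
Next only F has its prerequisites met → F.

A → B → C → H → E → D → G → F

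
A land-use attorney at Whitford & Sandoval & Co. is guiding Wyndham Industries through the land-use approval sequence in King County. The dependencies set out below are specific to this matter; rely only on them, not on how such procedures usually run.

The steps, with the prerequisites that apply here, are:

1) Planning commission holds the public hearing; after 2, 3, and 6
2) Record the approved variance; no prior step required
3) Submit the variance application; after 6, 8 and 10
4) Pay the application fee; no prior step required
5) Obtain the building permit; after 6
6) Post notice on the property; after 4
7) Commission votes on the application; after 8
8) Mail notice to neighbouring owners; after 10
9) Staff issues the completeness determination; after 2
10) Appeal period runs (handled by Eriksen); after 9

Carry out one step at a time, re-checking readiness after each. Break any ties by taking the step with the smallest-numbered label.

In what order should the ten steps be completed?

2 and 4 have no prerequisites; 2 has the earlier label, so 2 is first.
9 now also ready, so the ready set is {4, 9}; 4 has the earlier label → 4.
Now 6 and 9 have their prerequisites met. 6 has the earlier label, so 6 next.
Now 5 and 9 have their prerequisites met. 5 has the earlier label, so 5 next.
That leaves 9 as the only ready step → 9.
10 is the only step now ready → 10.
8 needed 10, now all done → 8.
Ready: 3 and 7. 3 has the earlier label → 3.
1 now also ready, so the ready set is {1, 7}; 1 has the earlier label → 1.
7 needed 8, now all done → 7.

2, 4, 6, 5, 9, 10, 8, 3, 1, 7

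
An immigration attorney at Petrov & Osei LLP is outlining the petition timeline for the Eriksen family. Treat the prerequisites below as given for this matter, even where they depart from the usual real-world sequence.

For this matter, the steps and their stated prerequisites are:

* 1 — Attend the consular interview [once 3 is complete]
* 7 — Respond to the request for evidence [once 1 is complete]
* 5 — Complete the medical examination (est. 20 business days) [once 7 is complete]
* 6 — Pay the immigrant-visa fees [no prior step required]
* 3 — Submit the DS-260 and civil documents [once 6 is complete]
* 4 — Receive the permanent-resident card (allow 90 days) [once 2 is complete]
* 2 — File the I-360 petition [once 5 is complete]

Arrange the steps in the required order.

6 3 1 7 5 2 4

6 has no prerequisites → 6 first.
Next only 3 has its prerequisites met → 3.
1 needed 3, now all done → 1.
Next only 7 has its prerequisites met → 7.
5 is the only step now ready → 5.
That leaves 2 as the only ready step → 2.
4 needed 2, now all done → 4.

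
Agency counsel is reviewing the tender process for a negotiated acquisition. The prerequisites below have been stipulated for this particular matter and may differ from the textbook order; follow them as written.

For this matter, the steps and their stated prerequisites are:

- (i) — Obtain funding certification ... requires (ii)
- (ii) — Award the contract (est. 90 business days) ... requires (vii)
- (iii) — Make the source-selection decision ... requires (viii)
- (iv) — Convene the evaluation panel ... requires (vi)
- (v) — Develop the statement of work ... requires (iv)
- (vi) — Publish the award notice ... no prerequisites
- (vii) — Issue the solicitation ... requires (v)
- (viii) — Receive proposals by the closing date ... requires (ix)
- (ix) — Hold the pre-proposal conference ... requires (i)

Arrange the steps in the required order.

(vi), (iv), (v), (vii), (ii), (i), (ix), (viii), (iii)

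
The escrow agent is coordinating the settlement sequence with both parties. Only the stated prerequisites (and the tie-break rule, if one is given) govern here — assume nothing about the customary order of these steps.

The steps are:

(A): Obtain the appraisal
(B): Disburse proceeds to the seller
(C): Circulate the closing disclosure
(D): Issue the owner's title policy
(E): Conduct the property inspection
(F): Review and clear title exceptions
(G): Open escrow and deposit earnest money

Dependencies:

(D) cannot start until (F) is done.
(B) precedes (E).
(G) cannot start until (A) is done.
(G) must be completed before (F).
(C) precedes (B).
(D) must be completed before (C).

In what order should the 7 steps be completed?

(A) (G) (F) (D) (C) (B) (E)

(A) has no prerequisites → (A) first.
(G) needed (A), now all done → (G).
(F) is the only step now ready → (F).
That leaves (D) as the only ready step → (D).
(C) needed (D), now all done → (C).
(B) needed (C), now all done → (B).
(E) is the only step now ready → (E).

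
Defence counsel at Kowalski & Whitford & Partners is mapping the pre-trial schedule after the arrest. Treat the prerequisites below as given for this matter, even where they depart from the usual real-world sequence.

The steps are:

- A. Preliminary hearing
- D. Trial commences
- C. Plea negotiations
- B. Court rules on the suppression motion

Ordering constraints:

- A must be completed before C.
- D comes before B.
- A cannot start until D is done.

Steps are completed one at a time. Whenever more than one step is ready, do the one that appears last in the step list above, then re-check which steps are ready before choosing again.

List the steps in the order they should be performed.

D, B, A, C

Only D has no prerequisites, so it is first.
Ready: B and A. B is listed later → B.
Next only A has its prerequisites met → A.
C needed A, now all done → C.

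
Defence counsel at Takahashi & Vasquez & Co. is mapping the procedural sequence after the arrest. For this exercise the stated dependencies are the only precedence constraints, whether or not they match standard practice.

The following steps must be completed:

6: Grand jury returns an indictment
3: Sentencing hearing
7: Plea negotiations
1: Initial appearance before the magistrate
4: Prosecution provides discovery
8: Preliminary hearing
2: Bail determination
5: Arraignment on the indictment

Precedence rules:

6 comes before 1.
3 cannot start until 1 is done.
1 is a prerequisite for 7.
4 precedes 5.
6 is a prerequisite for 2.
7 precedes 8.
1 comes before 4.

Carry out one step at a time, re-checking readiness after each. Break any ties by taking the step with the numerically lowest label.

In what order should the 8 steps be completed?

6 → 1 → 2 → 3 → 4 → 5 → 7 → 8

Only 6 has no prerequisites, so it is first.
1 and 2 are both available; 1 has the earlier label → 1.
3, 4 and 7 now also ready, so the ready set is {2, 3, 4, 7}; 2 has the earlier label → 2.
Ready: 3, 4 and 7. 3 has the earlier label → 3.
Now 4 and 7 have their prerequisites met. 4 has the earlier label, so 4 next.
5 now also ready, so the ready set is {5, 7}; 5 has the earlier label → 5.
Next only 7 has its prerequisites met → 7.
8 is the only step now ready → 8.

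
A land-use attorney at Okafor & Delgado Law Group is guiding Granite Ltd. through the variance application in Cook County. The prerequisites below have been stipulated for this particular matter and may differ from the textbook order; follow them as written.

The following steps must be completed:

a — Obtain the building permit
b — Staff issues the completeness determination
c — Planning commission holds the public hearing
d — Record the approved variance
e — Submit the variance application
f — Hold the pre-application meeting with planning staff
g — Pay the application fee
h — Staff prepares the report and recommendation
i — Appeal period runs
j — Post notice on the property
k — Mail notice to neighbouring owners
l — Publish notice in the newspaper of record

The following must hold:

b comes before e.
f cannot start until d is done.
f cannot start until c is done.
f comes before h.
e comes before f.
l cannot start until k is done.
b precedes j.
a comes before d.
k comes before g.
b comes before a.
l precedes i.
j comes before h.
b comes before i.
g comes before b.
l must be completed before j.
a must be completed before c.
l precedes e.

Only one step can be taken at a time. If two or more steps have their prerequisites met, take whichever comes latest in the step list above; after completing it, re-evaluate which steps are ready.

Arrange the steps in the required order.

k has no prerequisites → k first.
Now l and g have their prerequisites met. l is listed later, so l next.
g needed k, now all done → g.
b needed g, now all done → b.
j, i, e and a are all available; j is listed later → j.
Ready: i, e and a. i is listed later → i.
Ready: e and a. e is listed later → e.
Next only a has its prerequisites met → a.
Ready: d and c. d is listed later → d.
c is the only step now ready → c.
That leaves f as the only ready step → f.
That leaves h as the only ready step → h.

k l g b j i e a d c f h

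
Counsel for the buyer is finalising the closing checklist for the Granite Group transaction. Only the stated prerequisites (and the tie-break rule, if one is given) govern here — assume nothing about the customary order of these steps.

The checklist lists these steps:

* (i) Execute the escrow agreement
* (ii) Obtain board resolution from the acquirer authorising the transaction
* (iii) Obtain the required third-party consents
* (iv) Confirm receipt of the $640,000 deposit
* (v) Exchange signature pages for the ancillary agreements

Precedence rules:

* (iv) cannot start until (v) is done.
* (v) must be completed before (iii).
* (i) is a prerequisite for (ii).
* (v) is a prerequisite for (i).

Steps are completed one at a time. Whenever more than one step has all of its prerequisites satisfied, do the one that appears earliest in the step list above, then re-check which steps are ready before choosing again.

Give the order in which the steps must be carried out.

(v) (i) (ii) (iii) (iv)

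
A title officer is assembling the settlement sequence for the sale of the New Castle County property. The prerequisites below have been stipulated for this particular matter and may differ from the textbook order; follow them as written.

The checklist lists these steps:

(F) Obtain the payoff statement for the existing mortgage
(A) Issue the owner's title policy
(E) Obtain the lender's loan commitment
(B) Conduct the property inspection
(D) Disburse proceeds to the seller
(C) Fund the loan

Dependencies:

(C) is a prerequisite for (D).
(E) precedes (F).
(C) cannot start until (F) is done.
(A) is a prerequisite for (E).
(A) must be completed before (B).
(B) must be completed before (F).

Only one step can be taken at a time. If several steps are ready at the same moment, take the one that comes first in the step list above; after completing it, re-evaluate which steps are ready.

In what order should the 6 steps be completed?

(A), (E), (B), (F), (C), (D)

(A) has no prerequisites → (A) first.
(E) and (B) are both available; (E) is listed earlier → (E).
(B) needed (A), now all done → (B).
(F) needed (E) and (B), now all done → (F).
Next only (C) has its prerequisites met → (C).
(D) needed (C), now all done → (D).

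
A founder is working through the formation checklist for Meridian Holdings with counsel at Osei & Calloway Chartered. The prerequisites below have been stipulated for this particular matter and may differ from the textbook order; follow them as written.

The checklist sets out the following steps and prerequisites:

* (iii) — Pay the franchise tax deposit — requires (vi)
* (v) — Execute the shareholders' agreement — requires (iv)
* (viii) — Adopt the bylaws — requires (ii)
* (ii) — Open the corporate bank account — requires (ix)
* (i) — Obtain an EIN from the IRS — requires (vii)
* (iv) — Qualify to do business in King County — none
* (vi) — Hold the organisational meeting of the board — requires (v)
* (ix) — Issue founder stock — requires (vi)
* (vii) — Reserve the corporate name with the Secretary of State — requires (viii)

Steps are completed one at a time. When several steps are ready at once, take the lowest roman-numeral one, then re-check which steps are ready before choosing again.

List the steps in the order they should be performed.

(iv) has no prerequisites → (iv) first.
That leaves (v) as the only ready step → (v).
That leaves (vi) as the only ready step → (vi).
Ready: (iii) and (ix). (iii) has the earlier label → (iii).
(ix) is the only step now ready → (ix).
That leaves (ii) as the only ready step → (ii).
(viii) needed (ii), now all done → (viii).
Next only (vii) has its prerequisites met → (vii).
Next only (i) has its prerequisites met → (i).

(iv) → (v) → (vi) → (iii) → (ix) → (ii) → (viii) → (vii) → (i)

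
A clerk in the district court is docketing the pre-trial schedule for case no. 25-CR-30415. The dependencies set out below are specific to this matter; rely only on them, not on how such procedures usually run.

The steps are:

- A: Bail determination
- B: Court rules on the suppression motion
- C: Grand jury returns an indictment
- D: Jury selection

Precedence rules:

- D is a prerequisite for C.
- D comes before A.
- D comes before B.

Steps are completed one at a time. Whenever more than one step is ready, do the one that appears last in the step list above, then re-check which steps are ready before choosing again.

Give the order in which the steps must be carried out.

D, C, B, A

Only D has no prerequisites, so it is first.
C, B and A are all available; C is listed later → C.
B and A are both available; B is listed later → B.
A needed D, now all done → A.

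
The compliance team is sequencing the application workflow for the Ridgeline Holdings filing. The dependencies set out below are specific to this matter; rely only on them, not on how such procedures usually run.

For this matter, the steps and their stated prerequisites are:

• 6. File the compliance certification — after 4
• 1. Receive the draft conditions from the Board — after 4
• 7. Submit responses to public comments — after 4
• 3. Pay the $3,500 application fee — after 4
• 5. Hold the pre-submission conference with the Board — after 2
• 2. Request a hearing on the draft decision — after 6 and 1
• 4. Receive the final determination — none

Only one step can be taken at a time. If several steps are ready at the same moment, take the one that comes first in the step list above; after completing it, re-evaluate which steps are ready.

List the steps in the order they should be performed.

4 is the only step with nothing outstanding, so it goes first.
6, 1, 7 and 3 are all available; 6 is listed earlier → 6.
1, 7 and 3 are all available; 1 is listed earlier → 1.
Ready: 7, 3 and 2. 7 is listed earlier → 7.
3 and 2 are both available; 3 is listed earlier → 3.
2 needed 6 and 1, now all done → 2.
5 is the only step now ready → 5.

4 → 6 → 1 → 7 → 3 → 2 → 5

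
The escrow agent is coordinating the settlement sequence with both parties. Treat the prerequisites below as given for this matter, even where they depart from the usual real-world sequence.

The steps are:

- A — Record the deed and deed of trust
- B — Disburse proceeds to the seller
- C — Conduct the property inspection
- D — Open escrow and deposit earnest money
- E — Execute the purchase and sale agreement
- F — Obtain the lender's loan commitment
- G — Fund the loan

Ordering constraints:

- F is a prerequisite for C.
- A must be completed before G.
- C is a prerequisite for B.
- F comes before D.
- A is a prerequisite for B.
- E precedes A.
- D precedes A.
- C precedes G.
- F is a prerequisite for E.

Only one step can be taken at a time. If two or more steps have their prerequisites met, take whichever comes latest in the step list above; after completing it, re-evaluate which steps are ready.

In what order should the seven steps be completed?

F, E, D, C, A, G, B

F has no prerequisites → F first.
Ready: E, D and C. E is listed later → E.
Ready: D and C. D is listed later → D.
A now also ready, so the ready set is {C, A}; C is listed later → C.
That leaves A as the only ready step → A.
Ready: G and B. G is listed later → G.
That leaves B as the only ready step → B.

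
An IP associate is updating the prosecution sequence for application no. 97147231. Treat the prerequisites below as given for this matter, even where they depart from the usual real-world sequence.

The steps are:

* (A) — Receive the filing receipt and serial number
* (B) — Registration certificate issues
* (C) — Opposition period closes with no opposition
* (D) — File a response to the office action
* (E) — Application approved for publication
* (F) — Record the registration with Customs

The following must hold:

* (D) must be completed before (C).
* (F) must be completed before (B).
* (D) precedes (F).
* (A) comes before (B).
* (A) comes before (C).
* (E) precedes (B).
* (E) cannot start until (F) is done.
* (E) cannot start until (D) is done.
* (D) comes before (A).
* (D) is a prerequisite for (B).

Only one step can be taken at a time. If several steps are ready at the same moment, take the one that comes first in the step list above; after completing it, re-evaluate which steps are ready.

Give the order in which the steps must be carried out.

(D) → (A) → (C) → (F) → (E) → (B)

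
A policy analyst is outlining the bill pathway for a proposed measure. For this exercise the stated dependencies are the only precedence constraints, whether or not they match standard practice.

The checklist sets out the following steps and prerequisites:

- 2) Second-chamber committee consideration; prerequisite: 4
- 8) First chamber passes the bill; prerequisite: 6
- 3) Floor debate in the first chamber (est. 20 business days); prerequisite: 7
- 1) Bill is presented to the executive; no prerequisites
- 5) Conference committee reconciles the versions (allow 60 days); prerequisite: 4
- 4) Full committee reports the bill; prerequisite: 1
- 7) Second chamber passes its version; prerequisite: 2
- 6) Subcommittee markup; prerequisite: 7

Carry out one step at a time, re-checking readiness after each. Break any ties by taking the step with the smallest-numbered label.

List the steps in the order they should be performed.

1 is the only step with nothing outstanding, so it goes first.
That leaves 4 as the only ready step → 4.
2 and 5 are both available; 2 has the earlier label → 2.
5 and 7 are both available; 5 has the earlier label → 5.
7 needed 2, now all done → 7.
Now 3 and 6 have their prerequisites met. 3 has the earlier label, so 3 next.
That leaves 6 as the only ready step → 6.
8 needed 6, now all done → 8.

1, 4, 2, 5, 7, 3, 6, 8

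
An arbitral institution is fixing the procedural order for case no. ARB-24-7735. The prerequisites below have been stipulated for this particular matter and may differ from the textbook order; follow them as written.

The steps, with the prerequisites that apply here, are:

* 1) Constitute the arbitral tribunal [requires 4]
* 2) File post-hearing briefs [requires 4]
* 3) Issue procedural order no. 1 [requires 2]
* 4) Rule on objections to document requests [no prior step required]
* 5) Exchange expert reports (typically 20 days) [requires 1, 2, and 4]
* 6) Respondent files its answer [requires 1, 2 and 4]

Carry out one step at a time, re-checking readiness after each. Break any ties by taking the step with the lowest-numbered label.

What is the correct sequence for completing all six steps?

4 is the only step with nothing outstanding, so it goes first.
1 and 2 are both available; 1 has the earlier label → 1.
2 is the only step now ready → 2.
3, 5 and 6 are all available; 3 has the earlier label → 3.
Ready: 5 and 6. 5 has the earlier label → 5.
6 is the only step now ready → 6.

4, 1, 2, 3, 5, 6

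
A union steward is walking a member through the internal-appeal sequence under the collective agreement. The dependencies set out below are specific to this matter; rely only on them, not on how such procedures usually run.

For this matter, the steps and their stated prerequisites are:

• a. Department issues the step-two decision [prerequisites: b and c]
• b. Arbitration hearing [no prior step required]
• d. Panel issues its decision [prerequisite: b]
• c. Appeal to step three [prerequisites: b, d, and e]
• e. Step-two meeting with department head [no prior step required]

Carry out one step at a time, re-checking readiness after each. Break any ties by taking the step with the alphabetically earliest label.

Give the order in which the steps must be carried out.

Nothing is required for b and e. b has the earlier label → b first.
Now d and e have their prerequisites met. d has the earlier label, so d next.
e is the only step now ready → e.
Next only c has its prerequisites met → c.
Next only a has its prerequisites met → a.

b, d, e, c, a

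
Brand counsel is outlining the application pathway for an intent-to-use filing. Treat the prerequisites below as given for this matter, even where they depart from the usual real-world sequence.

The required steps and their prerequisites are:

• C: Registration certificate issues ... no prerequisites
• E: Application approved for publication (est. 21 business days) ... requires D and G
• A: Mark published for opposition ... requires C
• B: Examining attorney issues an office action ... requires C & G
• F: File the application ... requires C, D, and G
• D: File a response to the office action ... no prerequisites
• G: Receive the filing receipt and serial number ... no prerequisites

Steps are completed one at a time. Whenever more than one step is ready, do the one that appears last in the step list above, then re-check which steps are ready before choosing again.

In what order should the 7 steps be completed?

G → D → E → C → F → B → A

G, D and C have no prerequisites; G is listed later, so G is first.
D and C are both available; D is listed later → D.
E and C are both available; E is listed later → E.
That leaves C as the only ready step → C.
F, B and A are all available; F is listed later → F.
B and A are both available; B is listed later → B.
A is the only step now ready → A.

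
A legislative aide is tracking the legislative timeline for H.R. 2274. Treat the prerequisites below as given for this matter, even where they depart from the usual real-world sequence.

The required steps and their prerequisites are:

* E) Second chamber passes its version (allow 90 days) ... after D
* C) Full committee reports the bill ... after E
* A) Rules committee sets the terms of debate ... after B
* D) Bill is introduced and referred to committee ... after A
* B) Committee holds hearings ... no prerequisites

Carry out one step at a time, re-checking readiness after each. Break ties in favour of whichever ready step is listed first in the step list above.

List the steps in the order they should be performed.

B A D E C

B has no prerequisites → B first.
A needed B, now all done → A.
Next only D has its prerequisites met → D.
E is the only step now ready → E.
Next only C has its prerequisites met → C.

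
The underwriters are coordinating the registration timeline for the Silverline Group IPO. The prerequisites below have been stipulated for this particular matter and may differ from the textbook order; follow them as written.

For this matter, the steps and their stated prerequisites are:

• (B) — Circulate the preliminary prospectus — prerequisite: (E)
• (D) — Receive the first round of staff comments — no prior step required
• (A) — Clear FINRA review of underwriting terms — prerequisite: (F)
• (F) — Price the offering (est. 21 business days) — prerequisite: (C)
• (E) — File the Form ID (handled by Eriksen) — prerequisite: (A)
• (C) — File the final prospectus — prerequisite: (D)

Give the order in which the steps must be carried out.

(D) has no prerequisites → (D) first.
That leaves (C) as the only ready step → (C).
(F) needed (C), now all done → (F).
(A) is the only step now ready → (A).
Next only (E) has its prerequisites met → (E).
That leaves (B) as the only ready step → (B).

(D), (C), (F), (A), (E), (B)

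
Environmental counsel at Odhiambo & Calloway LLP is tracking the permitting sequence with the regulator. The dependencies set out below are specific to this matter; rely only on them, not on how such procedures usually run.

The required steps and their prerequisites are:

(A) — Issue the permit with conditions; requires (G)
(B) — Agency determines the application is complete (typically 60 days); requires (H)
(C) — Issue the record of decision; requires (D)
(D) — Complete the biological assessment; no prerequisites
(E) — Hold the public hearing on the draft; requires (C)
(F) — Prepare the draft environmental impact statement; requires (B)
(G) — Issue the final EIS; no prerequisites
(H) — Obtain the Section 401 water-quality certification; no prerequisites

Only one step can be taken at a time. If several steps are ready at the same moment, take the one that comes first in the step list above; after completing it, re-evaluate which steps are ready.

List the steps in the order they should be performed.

(D) (C) (E) (G) (A) (H) (B) (F)

Nothing is required for (D), (G) and (H). (D) is listed earlier → (D) first.
(C) now also ready, so the ready set is {(C), (G), (H)}; (C) is listed earlier → (C).
(E), (G) and (H) are all available; (E) is listed earlier → (E).
Ready: (G) and (H). (G) is listed earlier → (G).
(A) now also ready, so the ready set is {(A), (H)}; (A) is listed earlier → (A).
(H) is the only step now ready → (H).
Next only (B) has its prerequisites met → (B).
(F) needed (B), now all done → (F).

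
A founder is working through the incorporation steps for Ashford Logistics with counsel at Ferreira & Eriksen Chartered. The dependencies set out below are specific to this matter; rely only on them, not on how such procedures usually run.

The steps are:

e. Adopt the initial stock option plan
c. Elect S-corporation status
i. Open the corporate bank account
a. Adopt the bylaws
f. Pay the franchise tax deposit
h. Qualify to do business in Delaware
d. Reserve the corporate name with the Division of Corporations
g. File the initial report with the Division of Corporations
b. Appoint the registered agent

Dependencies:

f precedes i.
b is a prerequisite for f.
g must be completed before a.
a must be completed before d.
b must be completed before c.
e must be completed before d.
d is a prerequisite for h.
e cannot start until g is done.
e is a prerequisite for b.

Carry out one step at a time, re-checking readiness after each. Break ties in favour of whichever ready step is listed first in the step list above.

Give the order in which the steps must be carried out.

g, e, a, d, h, b, c, f, i

Only g has no prerequisites, so it is first.
e and a are both available; e is listed earlier → e.
b now also ready, so the ready set is {a, b}; a is listed earlier → a.
d now also ready, so the ready set is {d, b}; d is listed earlier → d.
h now also ready, so the ready set is {h, b}; h is listed earlier → h.
b needed e, now all done → b.
c and f are both available; c is listed earlier → c.
f is the only step now ready → f.
i needed f, now all done → i.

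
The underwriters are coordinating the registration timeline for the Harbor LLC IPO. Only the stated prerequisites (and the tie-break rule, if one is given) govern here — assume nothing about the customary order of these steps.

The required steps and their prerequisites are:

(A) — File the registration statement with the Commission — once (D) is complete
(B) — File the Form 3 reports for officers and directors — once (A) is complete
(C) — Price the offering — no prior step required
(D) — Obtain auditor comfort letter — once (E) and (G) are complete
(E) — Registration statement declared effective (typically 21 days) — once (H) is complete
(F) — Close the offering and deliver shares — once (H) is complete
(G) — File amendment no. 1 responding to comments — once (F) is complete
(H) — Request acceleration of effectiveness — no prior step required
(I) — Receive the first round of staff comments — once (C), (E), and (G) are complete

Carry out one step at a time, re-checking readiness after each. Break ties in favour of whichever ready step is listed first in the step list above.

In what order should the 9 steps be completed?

Nothing is required for (C) and (H). (C) is listed earlier → (C) first.
Next only (H) has its prerequisites met → (H).
Now (E) and (F) have their prerequisites met. (E) is listed earlier, so (E) next.
(F) needed (H), now all done → (F).
(G) needed (F), now all done → (G).
Ready: (D) and (I). (D) is listed earlier → (D).
Ready: (A) and (I). (A) is listed earlier → (A).
Ready: (B) and (I). (B) is listed earlier → (B).
(I) is the only step now ready → (I).

(C), (H), (E), (F), (G), (D), (A), (B), (I)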